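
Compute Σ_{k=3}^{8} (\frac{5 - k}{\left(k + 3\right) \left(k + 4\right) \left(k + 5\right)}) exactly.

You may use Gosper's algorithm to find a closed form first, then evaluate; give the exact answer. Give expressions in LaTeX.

Compute t_(k+1)/t_k: get (k - 4)*(k + 3)/((k - 5)*(k + 6)).
Gosper form: A/B · C(k+1)/C(k) with A=k + 3, B=k + 6, C=k - 5.
Set up (k + 3)·f(k+1) − (k + 5)·f(k) − (k - 5) = 0.
deg f ≤ 2 (via 1,1,1).
A polynomial solution: f(k) = -k*(k + 19)/12.
Get s_k = R·t_k = k*(k + 19)/(12*(k + 3)*(k + 4)) with R(k) = B(k−1)f(k)/C(k) = -k*(k + 5)*(k + 19)/(12*(k - 5)).
s_(k+1) − s_k = (5 - k)/(k**3 + 12*k**2 + 47*k + 60) = t_k.
Evaluate s at k=9 and k=3: 7/52 and 11/84; difference 1/273.

Σ = 1/273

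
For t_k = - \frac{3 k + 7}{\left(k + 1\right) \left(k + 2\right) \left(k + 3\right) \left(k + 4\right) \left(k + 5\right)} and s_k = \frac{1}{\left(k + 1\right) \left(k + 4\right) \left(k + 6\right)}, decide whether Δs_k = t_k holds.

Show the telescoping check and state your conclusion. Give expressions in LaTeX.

Invalid: residual \frac{12 \left(k^{2} + 8 k + 13\right)}{k^{7} + 28 k^{6} + 322 k^{5} + 1960 k^{4} + 6769 k^{3} + 13132 k^{2} + 13068 k + 5040} ≠ 0.

s_(k+1) = 1/((k + 2)*(k + 5)*(k + 7))
s_(k+1) − s_k = 1/((k + 2)*(k + 5)*(k + 7)) - 1/((k + 1)*(k + 4)*(k + 6))
(s_(k+1) − s_k) − t_k = 12*(k**2 + 8*k + 13)/(k**7 + 28*k**6 + 322*k**5 + 1960*k**4 + 6769*k**3 + 13132*k**2 + 13068*k + 5040)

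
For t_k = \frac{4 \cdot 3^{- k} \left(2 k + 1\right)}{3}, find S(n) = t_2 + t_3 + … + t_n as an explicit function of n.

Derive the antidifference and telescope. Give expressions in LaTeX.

The ratio is (2*k + 3)/(3*(2*k + 1)).
Gosper form: A/B · C(k+1)/C(k) with A=1/3, B=1, C=k + 1/2.
Key eq: (1/3)·f(k+1) = (1)·f(k) + (k + 1/2).
From deg A=0, deg B=0, deg C=1: d=1.
Solving with deg f ≤ 1: f(k) = -3*(k + 1)/2.
Then R = B(k−1)f/C = -3*(k + 1)/(2*k + 1), so s_k = R(k)·t_k = 4*(-k - 1)/3**k.
Check: Δs_k = 4*(2*k + 1)/(3*3**k). ✓
Σ_(k=2)^n t_k = s_(n+1) − s_(2) = (4*3**(-n - 1)*(-n - 2)) − (-4/3), i.e. 4*3**(-n - 1)*(3**n - n - 2).

S(n) = 4 \cdot 3^{- n - 1} \left(3^{n} - n - 2\right)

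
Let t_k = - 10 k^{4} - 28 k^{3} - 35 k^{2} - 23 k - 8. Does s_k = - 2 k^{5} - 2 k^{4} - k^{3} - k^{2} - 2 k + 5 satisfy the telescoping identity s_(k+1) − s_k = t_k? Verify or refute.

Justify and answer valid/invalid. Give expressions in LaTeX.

s_(k+1) = -2*k**5 - 12*k**4 - 29*k**3 - 36*k**2 - 25*k - 3
s_(k+1) − s_k = -10*k**4 - 28*k**3 - 35*k**2 - 23*k - 8
(s_(k+1) − s_k) − t_k = 0

valid (s_(k+1) − s_k reduces to t_k)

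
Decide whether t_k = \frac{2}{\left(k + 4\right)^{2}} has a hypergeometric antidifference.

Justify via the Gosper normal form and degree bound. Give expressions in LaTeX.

t_(k+1)/t_k = (k + 4)**2/(k + 5)**2.
A = k**2 + 8*k + 16, B = k**2 + 10*k + 25, C = 1.
f must satisfy (k**2 + 8*k + 16)·f(k+1) − (k**2 + 8*k + 16)·f(k) = 1.
deg f ≤ 0 (via 2,2,0).
Generic f = c0 gives residual -1; -1 = 0 cannot hold, so t_k is not Gosper-summable.

No — key equation has no polynomial f.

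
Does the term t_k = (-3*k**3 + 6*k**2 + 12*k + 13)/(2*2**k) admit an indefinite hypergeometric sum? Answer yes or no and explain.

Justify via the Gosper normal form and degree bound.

Yes. s_k = (3*k**3 + 3*k**2 + 3*k - 4)/2**k.

Ratio r(k) = (3*k**3 + 3*k**2 - 15*k - 28)/(2*(3*k**3 - 6*k**2 - 12*k - 13)).
Factor: A=1/2; B=1; C=k**3 - 2*k**2 - 4*k - 13/3.
Solve (1/2)·f(k+1) − (1)·f(k) = k**3 - 2*k**2 - 4*k - 13/3.
deg f ≤ 3 (via 0,0,3).
Match coefficients ⇒ f(k) = -2*(3*k**3 + 3*k**2 + 3*k - 4)/3.
Certificate R = B(k−1)f/C = -2*(3*k**3 + 3*k**2 + 3*k - 4)/(3*k**3 - 6*k**2 - 12*k - 13) gives s_k = (3*k**3 + 3*k**2 + 3*k - 4)/2**k.
Check: Δs_k = (-3*k**3 + 6*k**2 + 12*k + 13)/(2*2**k). ✓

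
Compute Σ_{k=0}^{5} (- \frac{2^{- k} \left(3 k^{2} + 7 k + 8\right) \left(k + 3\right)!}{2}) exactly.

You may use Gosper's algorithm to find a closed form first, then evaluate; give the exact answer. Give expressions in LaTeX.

The ratio is (k + 4)*(7*k + 3*(k + 1)**2 + 15)/(2*(3*k**2 + 7*k + 8)).
Gosper form: A/B · C(k+1)/C(k) with A=k/2 + 2, B=1, C=k**2 + 7*k/3 + 8/3.
Key eq: (k/2 + 2)·f(k+1) = (1)·f(k) + (k**2 + 7*k/3 + 8/3).
d = 1 from the (1,0,2) case.
A polynomial solution: f(k) = 2*(3*k - 2)/3.
R(k) = B(k−1)·f(k)/C(k) = 2*(3*k - 2)/(3*k**2 + 7*k + 8); s_k = R·t_k = -(3*k - 2)*factorial(k + 3)/2**k.
Verify: -(3*k**2 + 7*k + 8)*factorial(k + 3)/(2*2**k) matches t_k.
Evaluate s at k=6 and k=0: -90720 and 12; difference -90732.

Σ = -90732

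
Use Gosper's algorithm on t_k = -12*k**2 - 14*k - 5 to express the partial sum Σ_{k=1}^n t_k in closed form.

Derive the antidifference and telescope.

S(n) = n*(-4*n**2 - 13*n - 14)

Step 1: r(k) = (12*k**2 + 38*k + 31)/(12*k**2 + 14*k + 5).
Normal form (A,B,C) = (1, 1, k**2 + 7*k/6 + 5/12).
f must satisfy (1)·f(k+1) − (1)·f(k) = k**2 + 7*k/6 + 5/12.
Degrees (0,0,2) ⇒ d ≤ 3.
Solving with deg f ≤ 3: f(k) = k**2*(4*k + 1)/12.
R(k) = B(k−1)·f(k)/C(k) = k**2*(4*k + 1)/(12*k**2 + 14*k + 5); s_k = R·t_k = k**2*(-4*k - 1).
Δs = -12*k**2 - 14*k - 5, as required.
Σ_(k=1)^n t_k = s_(n+1) − s_(1) = (-4*n**3 - 13*n**2 - 14*n - 5) − (-5), i.e. n*(-4*n**2 - 13*n - 14).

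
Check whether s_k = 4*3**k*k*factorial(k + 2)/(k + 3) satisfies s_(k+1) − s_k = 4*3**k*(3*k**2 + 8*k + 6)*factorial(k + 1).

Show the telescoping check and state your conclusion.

Invalid: residual -4*3**k*(3*k**3 + 17*k**2 + 29*k + 18)*factorial(k + 1)/((k + 3)*(k + 4)) ≠ 0.

s_(k+1) = 12*3**k*(k + 1)*factorial(k + 3)/(k + 4)
s_(k+1) − s_k = 4*3**k*(3*k**3 + 20*k**2 + 41*k + 27)*factorial(k + 2)/((k + 3)*(k + 4))
(s_(k+1) − s_k) − t_k = -4*3**k*(3*k**3 + 17*k**2 + 29*k + 18)*factorial(k + 1)/((k + 3)*(k + 4))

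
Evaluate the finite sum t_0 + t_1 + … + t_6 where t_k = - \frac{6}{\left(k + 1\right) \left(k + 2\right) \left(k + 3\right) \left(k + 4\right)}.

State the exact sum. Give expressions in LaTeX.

Σ = -119/360

Compute t_(k+1)/t_k: get (k + 1)/(k + 5).
A = k + 1, B = k + 5, C = 1.
Key eq: (k + 1)·f(k+1) = (k + 4)·f(k) + (1).
Degrees (1,1,0) ⇒ d ≤ 3.
Coefficient equations give f(k) = k*(k**2 + 6*k + 11)/18.
Certificate R = B(k−1)f/C = k*(k + 4)*(k**2 + 6*k + 11)/18 gives s_k = k*(-k**2 - 6*k - 11)/(3*(k + 1)*(k + 2)*(k + 3)).
s_(k+1) − s_k = -6/(k**4 + 10*k**3 + 35*k**2 + 50*k + 24) = t_k.
Σ_(k=0)^(6) t_k = s_(7) − s_(0) = -119/360 − (0) = -119/360.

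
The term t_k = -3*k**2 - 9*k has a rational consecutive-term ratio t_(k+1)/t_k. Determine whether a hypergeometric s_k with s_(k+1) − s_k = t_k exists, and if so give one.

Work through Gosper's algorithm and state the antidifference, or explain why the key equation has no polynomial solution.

s_k = k*(-k**2 - 3*k + 4)

Compute t_(k+1)/t_k: get (k**2 + 5*k + 4)/(k*(k + 3)).
A = 1, B = 1, C = k**2 + 3*k.
Need (1)·f(k+1) − (1)·f(k) = k**2 + 3*k.
Bound: deg f ≤ 3.
Solve for f: f(k) = k*(k - 1)*(k + 4)/3 (degree 3 ≤ 3).
Get s_k = R·t_k = k*(-k**2 - 3*k + 4) with R(k) = B(k−1)f(k)/C(k) = (k - 1)*(k + 4)/(3*(k + 3)).
Verify: 3*k*(-k - 3) matches t_k.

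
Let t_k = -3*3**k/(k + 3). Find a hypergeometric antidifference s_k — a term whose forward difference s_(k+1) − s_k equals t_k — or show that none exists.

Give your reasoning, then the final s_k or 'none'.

no hypergeometric antidifference exists

Ratio r(k) = 3*(k + 3)/(k + 4).
Factor: A=3*k + 9; B=k + 4; C=1.
Set up (3*k + 9)·f(k+1) − (k + 3)·f(k) − (1) = 0.
d = -1 from the (1,1,0) case.
deg f ≤ -1 is impossible — no certificate.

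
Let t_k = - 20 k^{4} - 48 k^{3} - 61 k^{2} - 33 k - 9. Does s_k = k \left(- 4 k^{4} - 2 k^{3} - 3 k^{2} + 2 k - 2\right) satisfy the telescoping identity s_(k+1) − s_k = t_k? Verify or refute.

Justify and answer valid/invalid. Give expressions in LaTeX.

valid (s_(k+1) − s_k reduces to t_k)

s_(k+1) = -4*k**5 - 22*k**4 - 51*k**3 - 59*k**2 - 35*k - 9
s_(k+1) − s_k = -20*k**4 - 48*k**3 - 61*k**2 - 33*k - 9
(s_(k+1) − s_k) − t_k = 0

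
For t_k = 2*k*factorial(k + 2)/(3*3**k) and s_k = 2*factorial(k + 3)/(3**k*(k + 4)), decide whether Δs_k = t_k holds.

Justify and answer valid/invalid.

s_(k+1) = 2*factorial(k + 4)/(3*3**k*(k + 5))
s_(k+1) − s_k = 2*(k**2 + 5*k + 1)*factorial(k + 3)/(3*3**k*(k + 4)*(k + 5))
(s_(k+1) − s_k) − t_k = -2*(k**2 + 4*k - 3)*factorial(k + 2)/(3*3**k*(k + 4)*(k + 5))

Invalid: residual -2*(k**2 + 4*k - 3)*factorial(k + 2)/(3*3**k*(k + 4)*(k + 5)) ≠ 0.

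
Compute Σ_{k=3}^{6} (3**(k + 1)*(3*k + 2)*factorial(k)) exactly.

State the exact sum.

Compute t_(k+1)/t_k: get 3*(k + 1)*(3*k + 5)/(3*k + 2).
Gosper form: A/B · C(k+1)/C(k) with A=3*k + 3, B=1, C=k + 2/3.
Set up (3*k + 3)·f(k+1) − (1)·f(k) − (k + 2/3) = 0.
Bound: deg f ≤ 0.
Coefficient equations give f(k) = 1/3.
R(k) = B(k−1)·f(k)/C(k) = 1/(3*k + 2); s_k = R·t_k = 3**(k + 1)*factorial(k).
Δs = 3**(k + 1)*(3*k + 2)*factorial(k), as required.
Evaluate s at k=7 and k=3: 33067440 and 486; difference 33066954.

Σ = 33066954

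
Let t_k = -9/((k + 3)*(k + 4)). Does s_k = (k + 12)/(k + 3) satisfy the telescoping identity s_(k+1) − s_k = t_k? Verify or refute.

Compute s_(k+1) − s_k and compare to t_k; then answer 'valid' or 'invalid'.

s_(k+1) = (k + 13)/(k + 4)
s_(k+1) − s_k = -9/(k**2 + 7*k + 12)
(s_(k+1) − s_k) − t_k = 0

Valid: the claim telescopes to t_k.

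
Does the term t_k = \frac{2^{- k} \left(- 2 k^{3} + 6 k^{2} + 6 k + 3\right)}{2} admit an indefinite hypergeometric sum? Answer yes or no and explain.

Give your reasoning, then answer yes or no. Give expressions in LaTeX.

Yes. s_k = 2^{- k} \left(2 k^{3} - 1\right).

Ratio r(k) = (2*k**3 - 12*k - 13)/(2*(2*k**3 - 6*k**2 - 6*k - 3)).
Take A(k)=1/2, B(k)=1, C(k)=k**3 - 3*k**2 - 3*k - 3/2.
Need (1/2)·f(k+1) − (1)·f(k) = k**3 - 3*k**2 - 3*k - 3/2.
From deg A=0, deg B=0, deg C=3: d=3.
Solving with deg f ≤ 3: f(k) = 1 - 2*k**3.
Certificate R = B(k−1)f/C = -2*(2*k**3 - 1)/(2*k**3 - 6*k**2 - 6*k - 3) gives s_k = (2*k**3 - 1)/2**k.
Check: Δs_k = (-4*k**3 + 2*(k + 1)**3 + 1)/(2*2**k). ✓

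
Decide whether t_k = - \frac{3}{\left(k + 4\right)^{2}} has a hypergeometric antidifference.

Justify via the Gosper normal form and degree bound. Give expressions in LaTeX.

No; the coefficient equations for f are inconsistent.

r(k) = (k + 4)**2/(k + 5)**2 after simplifying.
Take A(k)=k**2 + 8*k + 16, B(k)=k**2 + 10*k + 25, C(k)=1.
Key eq: (k**2 + 8*k + 16)·f(k+1) = (k**2 + 8*k + 16)·f(k) + (1).
Degrees (2,2,0) ⇒ d ≤ 0.
f = c0 ⇒ A·f(k+1) − B(k−1)·f(k) − C = -1. The system {-1 = 0} is inconsistent; no antidifference.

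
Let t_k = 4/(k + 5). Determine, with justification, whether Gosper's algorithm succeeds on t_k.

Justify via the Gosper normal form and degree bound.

No — t_k has no hypergeometric antidifference.

Compute t_(k+1)/t_k: get (k + 5)/(k + 6).
Gosper form: A/B · C(k+1)/C(k) with A=k + 5, B=k + 6, C=1.
f must satisfy (k + 5)·f(k+1) − (k + 5)·f(k) = 1.
Degrees (1,1,0) ⇒ d ≤ 0.
f = c0 ⇒ A·f(k+1) − B(k−1)·f(k) − C = -1. The system {-1 = 0} is inconsistent; no antidifference.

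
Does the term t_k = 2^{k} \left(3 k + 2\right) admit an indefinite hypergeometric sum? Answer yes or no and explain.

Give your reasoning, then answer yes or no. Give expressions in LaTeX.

r(k) = 2*(3*k + 5)/(3*k + 2) after simplifying.
Factor: A=2; B=1; C=k + 2/3.
Key eq: (2)·f(k+1) = (1)·f(k) + (k + 2/3).
From deg A=0, deg B=0, deg C=1: d=1.
A polynomial solution: f(k) = (3*k - 4)/3.
Get s_k = R·t_k = 2**k*(3*k - 4) with R(k) = B(k−1)f(k)/C(k) = (3*k - 4)/(3*k + 2).
Check: Δs_k = 2**k*(3*k + 2). ✓

Yes. s_k = 2^{k} \left(3 k - 4\right).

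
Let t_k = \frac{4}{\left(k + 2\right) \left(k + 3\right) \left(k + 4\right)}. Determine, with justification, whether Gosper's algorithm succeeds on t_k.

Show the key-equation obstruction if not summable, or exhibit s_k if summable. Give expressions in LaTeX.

Step 1: r(k) = (k + 2)/(k + 5).
Factor: A=k + 2; B=k + 5; C=1.
Set up (k + 2)·f(k+1) − (k + 4)·f(k) − (1) = 0.
d = 2 from the (1,1,0) case.
Coefficient equations give f(k) = k*(k + 5)/12.
Certificate R = B(k−1)f/C = k*(k + 4)*(k + 5)/12 gives s_k = k*(k + 5)/(3*(k + 2)*(k + 3)).
s_(k+1) − s_k = 4/(k**3 + 9*k**2 + 26*k + 24) = t_k.

Yes. s_k = \frac{k \left(k + 5\right)}{3 \left(k + 2\right) \left(k + 3\right)}.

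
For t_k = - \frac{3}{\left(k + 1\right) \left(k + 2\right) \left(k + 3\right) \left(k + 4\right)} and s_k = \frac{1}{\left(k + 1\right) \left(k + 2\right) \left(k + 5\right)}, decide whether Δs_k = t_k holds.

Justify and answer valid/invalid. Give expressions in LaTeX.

Invalid: residual \frac{2 \left(4 k + 19\right)}{k^{6} + 21 k^{5} + 175 k^{4} + 735 k^{3} + 1624 k^{2} + 1764 k + 720} ≠ 0.

s_(k+1) = 1/((k + 2)*(k + 3)*(k + 6))
s_(k+1) − s_k = ((k + 1)*(k + 5) - (k + 3)*(k + 6))/((k + 1)*(k + 2)*(k + 3)*(k + 5)*(k + 6))
(s_(k+1) − s_k) − t_k = 2*(4*k + 19)/(k**6 + 21*k**5 + 175*k**4 + 735*k**3 + 1624*k**2 + 1764*k + 720)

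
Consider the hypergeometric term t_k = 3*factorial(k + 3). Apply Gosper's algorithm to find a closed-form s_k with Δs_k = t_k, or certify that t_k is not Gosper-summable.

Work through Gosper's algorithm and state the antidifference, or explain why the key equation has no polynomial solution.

Ratio r(k) = k + 4.
Take A(k)=k + 4, B(k)=1, C(k)=1.
f must satisfy (k + 4)·f(k+1) − (1)·f(k) = 1.
d = -1 from the (1,0,0) case.
Negative degree bound (-1): no f exists, t_k not Gosper-summable.

not Gosper-summable; s_k does not exist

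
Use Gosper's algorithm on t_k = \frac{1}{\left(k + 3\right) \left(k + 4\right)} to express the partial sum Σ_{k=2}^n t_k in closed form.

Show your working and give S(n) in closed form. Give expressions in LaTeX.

t_(k+1)/t_k = (k + 3)/(k + 5).
Gosper form: A/B · C(k+1)/C(k) with A=k + 3, B=k + 5, C=1.
Set up (k + 3)·f(k+1) − (k + 4)·f(k) − (1) = 0.
deg f ≤ 1 (via 1,1,0).
Solving with deg f ≤ 1: f(k) = k/3.
Get s_k = R·t_k = k/(3*(k + 3)) with R(k) = B(k−1)f(k)/C(k) = k*(k + 4)/3.
Check: Δs_k = 1/(k**2 + 7*k + 12). ✓
Evaluate: s_(n+1) = (n + 1)/(3*(n + 4)); subtract s_(2) = 2/15 ⇒ S(n) = (n - 1)/(5*(n + 4)).

S(n) = \frac{n - 1}{5 \left(n + 4\right)}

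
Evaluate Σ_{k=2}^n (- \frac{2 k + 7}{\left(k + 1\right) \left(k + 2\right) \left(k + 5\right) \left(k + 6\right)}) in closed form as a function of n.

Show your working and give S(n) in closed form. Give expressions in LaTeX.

S(n) = \frac{- n^{2} - 8 n + 9}{21 \left(n^{2} + 8 n + 12\right)}

Compute t_(k+1)/t_k: get (k + 1)*(k + 5)*(2*k + 9)/((k + 3)*(k + 7)*(2*k + 7)).
Factor: A=k + 1; B=k + 7; C=k**3 + 21*k**2/2 + 73*k/2 + 42.
Set up (k + 1)·f(k+1) − (k + 6)·f(k) − (k**3 + 21*k**2/2 + 73*k/2 + 42) = 0.
d = 5 from the (1,1,3) case.
Solving with deg f ≤ 5: f(k) = k*(k + 2)*(k + 3)*(k + 4)*(k + 6)/10.
R(k) = B(k−1)·f(k)/C(k) = k*(k + 2)*(k + 6)**2/(5*(2*k + 7)); s_k = R·t_k = k*(-k - 6)/(5*(k**2 + 6*k + 5)).
s_(k+1) − s_k = (-2*k - 7)/(k**4 + 14*k**3 + 65*k**2 + 112*k + 60) = t_k.
s_(n+1) = (-n**2 - 8*n - 7)/(5*(n**2 + 8*n + 12)) and s_(2) = -16/105, so S(n) = (-n**2 - 8*n + 9)/(21*(n**2 + 8*n + 12)).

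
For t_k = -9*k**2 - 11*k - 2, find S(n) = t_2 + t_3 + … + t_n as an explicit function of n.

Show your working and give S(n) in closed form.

Ratio r(k) = (9*k**2 + 29*k + 22)/(9*k**2 + 11*k + 2).
Take A(k)=1, B(k)=1, C(k)=k**2 + 11*k/9 + 2/9.
f must satisfy (1)·f(k+1) − (1)·f(k) = k**2 + 11*k/9 + 2/9.
Degrees (0,0,2) ⇒ d ≤ 3.
Match coefficients ⇒ f(k) = k*(k + 1)*(3*k - 2)/9.
Then R = B(k−1)f/C = k*(3*k - 2)/(9*k + 2), so s_k = R(k)·t_k = k*(-3*k**2 - k + 2).
s_(k+1) − s_k = -9*k**2 - 11*k - 2 = t_k.
Σ_(k=2)^n t_k = s_(n+1) − s_(2) = (-3*n**3 - 10*n**2 - 9*n - 2) − (-24), i.e. -3*n**3 - 10*n**2 - 9*n + 22.

S(n) = -3*n**3 - 10*n**2 - 9*n + 22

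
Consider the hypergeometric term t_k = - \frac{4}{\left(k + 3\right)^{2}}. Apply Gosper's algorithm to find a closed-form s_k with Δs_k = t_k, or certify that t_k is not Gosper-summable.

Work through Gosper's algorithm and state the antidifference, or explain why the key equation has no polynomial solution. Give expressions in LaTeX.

Step 1: r(k) = (k + 3)**2/(k + 4)**2.
Factor: A=k**2 + 6*k + 9; B=k**2 + 8*k + 16; C=1.
Key eq: (k**2 + 6*k + 9)·f(k+1) = (k**2 + 6*k + 9)·f(k) + (1).
From deg A=2, deg B=2, deg C=0: d=0.
Write f(k) = c0. Then LHS − RHS = -1, requiring -1 = 0: contradictory. No certificate.

none — t_k is not Gosper-summable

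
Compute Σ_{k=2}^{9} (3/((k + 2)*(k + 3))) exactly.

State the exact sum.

t_(k+1)/t_k = (k + 2)/(k + 4).
Factor: A=k + 2; B=k + 4; C=1.
Need (k + 2)·f(k+1) − (k + 3)·f(k) = 1.
deg f ≤ 1 (via 1,1,0).
Match coefficients ⇒ f(k) = k/2.
So s_k = (B(k−1)f/C)·t_k = (k*(k + 3)/2)·t_k = 3*k/(2*(k + 2)).
Verify: 3/(k**2 + 5*k + 6) matches t_k.
Evaluate s at k=10 and k=2: 5/4 and 3/4; difference 1/2.

Σ = 1/2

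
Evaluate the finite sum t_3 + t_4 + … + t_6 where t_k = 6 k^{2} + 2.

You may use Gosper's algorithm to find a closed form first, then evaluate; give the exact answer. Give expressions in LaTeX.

r(k) = (3*(k + 1)**2 + 1)/(3*k**2 + 1) after simplifying.
Take A(k)=1, B(k)=1, C(k)=k**2 + 1/3.
Key eq: (1)·f(k+1) = (1)·f(k) + (k**2 + 1/3).
d = 3 from the (0,0,2) case.
Solving with deg f ≤ 3: f(k) = k*(2*k**2 - 3*k + 3)/6.
R(k) = B(k−1)·f(k)/C(k) = k*(2*k**2 - 3*k + 3)/(2*(3*k**2 + 1)); s_k = R·t_k = k*(2*k**2 - 3*k + 3).
s_(k+1) − s_k = 6*k**2 + 2 = t_k.
Sum = s_(7) − s_(3); s_(7) = 560, s_(3) = 36 ⇒ 524.

Σ = 524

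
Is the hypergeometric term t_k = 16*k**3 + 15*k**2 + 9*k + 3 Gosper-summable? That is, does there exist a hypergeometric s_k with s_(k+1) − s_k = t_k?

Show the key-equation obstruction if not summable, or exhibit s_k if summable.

Yes. s_k = k*(4*k**3 - 3*k**2 + k + 1).

The ratio is (16*k**3 + 63*k**2 + 87*k + 43)/(16*k**3 + 15*k**2 + 9*k + 3).
A = 1, B = 1, C = k**3 + 15*k**2/16 + 9*k/16 + 3/16.
Key eq: (1)·f(k+1) = (1)·f(k) + (k**3 + 15*k**2/16 + 9*k/16 + 3/16).
From deg A=0, deg B=0, deg C=3: d=4.
Coefficient equations give f(k) = k*(4*k**3 - 3*k**2 + k + 1)/16.
So s_k = (B(k−1)f/C)·t_k = (k*(4*k**3 - 3*k**2 + k + 1)/(16*k**3 + 15*k**2 + 9*k + 3))·t_k = k*(4*k**3 - 3*k**2 + k + 1).
Δs = 16*k**3 + 15*k**2 + 9*k + 3, as required.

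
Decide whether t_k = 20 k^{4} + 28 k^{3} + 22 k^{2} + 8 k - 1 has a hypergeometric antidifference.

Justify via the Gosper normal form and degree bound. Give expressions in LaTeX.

The ratio is (20*k**4 + 108*k**3 + 226*k**2 + 216*k + 77)/(20*k**4 + 28*k**3 + 22*k**2 + 8*k - 1).
Factor: A=1; B=1; C=k**4 + 7*k**3/5 + 11*k**2/10 + 2*k/5 - 1/20.
Set up (1)·f(k+1) − (1)·f(k) − (k**4 + 7*k**3/5 + 11*k**2/10 + 2*k/5 - 1/20) = 0.
deg f ≤ 5 (via 0,0,4).
A polynomial solution: f(k) = k*(4*k**4 - 3*k**3 - 2)/20.
So s_k = (B(k−1)f/C)·t_k = (k*(4*k**4 - 3*k**3 - 2)/(20*k**4 + 28*k**3 + 22*k**2 + 8*k - 1))·t_k = k*(4*k**4 - 3*k**3 - 2).
Check: Δs_k = 20*k**4 + 28*k**3 + 22*k**2 + 8*k - 1. ✓

Yes. s_k = k \left(4 k^{4} - 3 k^{3} - 2\right).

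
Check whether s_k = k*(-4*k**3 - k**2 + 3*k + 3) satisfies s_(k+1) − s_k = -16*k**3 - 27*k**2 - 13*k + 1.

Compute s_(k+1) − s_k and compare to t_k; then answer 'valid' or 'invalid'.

valid; difference matches t_k

s_(k+1) = (k + 1)*(3*k - 4*(k + 1)**3 - (k + 1)**2 + 6)
s_(k+1) − s_k = -16*k**3 - 27*k**2 - 13*k + 1
(s_(k+1) − s_k) − t_k = 0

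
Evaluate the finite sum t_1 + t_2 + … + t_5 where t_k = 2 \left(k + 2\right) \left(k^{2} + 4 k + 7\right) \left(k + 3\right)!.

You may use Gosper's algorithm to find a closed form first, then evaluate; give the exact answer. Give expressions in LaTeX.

t_(k+1)/t_k = (k + 3)*(k + 4)*(4*k + (k + 1)**2 + 11)/((k + 2)*(k**2 + 4*k + 7)).
So A=k + 4 and B=1, with C=k**3 + 6*k**2 + 15*k + 14.
f must satisfy (k + 4)·f(k+1) − (1)·f(k) = k**3 + 6*k**2 + 15*k + 14.
Degrees (1,0,3) ⇒ d ≤ 2.
Solve for f: f(k) = k**2 + k + 2 (degree 2 ≤ 2).
Certificate R = B(k−1)f/C = (k**2 + k + 2)/((k + 2)*(k**2 + 4*k + 7)) gives s_k = 2*(k**2 + k + 2)*factorial(k + 3).
Check: Δs_k = 2*(k + 2)*(k**2 + 4*k + 7)*factorial(k + 3). ✓
Sum = s_(6) − s_(1); s_(6) = 31933440, s_(1) = 192 ⇒ 31933248.

Σ = 31933248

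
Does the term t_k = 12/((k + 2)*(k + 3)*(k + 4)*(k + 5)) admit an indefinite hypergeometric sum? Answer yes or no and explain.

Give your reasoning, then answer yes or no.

Yes. s_k = k*(k**2 + 9*k + 26)/(6*(k + 2)*(k + 3)*(k + 4)).

t_(k+1)/t_k = (k + 2)/(k + 6).
Normal form (A,B,C) = (k + 2, k + 6, 1).
Solve (k + 2)·f(k+1) − (k + 5)·f(k) = 1.
deg f ≤ 3 (via 1,1,0).
Coefficient equations give f(k) = k*(k**2 + 9*k + 26)/72.
Get s_k = R·t_k = k*(k**2 + 9*k + 26)/(6*(k + 2)*(k + 3)*(k + 4)) with R(k) = B(k−1)f(k)/C(k) = k*(k + 5)*(k**2 + 9*k + 26)/72.
Δs = 12/(k**4 + 14*k**3 + 71*k**2 + 154*k + 120), as required.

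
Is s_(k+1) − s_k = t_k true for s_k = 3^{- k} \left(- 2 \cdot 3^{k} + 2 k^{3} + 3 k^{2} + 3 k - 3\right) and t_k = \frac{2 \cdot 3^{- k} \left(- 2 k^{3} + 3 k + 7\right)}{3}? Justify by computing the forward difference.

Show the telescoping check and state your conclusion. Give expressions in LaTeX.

valid; difference matches t_k

s_(k+1) = (-6*3**k + 2*k**3 + 9*k**2 + 15*k + 5)/(3*3**k)
s_(k+1) − s_k = 2*(-2*k**3 + 3*k + 7)/(3*3**k)
(s_(k+1) − s_k) − t_k = 0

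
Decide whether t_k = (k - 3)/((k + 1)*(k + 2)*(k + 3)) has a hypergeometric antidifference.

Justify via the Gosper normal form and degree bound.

Step 1: r(k) = (k - 2)*(k + 1)/((k - 3)*(k + 4)).
Take A(k)=k + 1, B(k)=k + 4, C(k)=k - 3.
f must satisfy (k + 1)·f(k+1) − (k + 3)·f(k) = k - 3.
deg f ≤ 2 (via 1,1,1).
Coefficient equations give f(k) = -k*(k + 5)/2.
R(k) = B(k−1)·f(k)/C(k) = -k*(k + 3)*(k + 5)/(2*(k - 3)); s_k = R·t_k = k*(-k - 5)/(2*(k + 1)*(k + 2)).
Check: Δs_k = (k - 3)/(k**3 + 6*k**2 + 11*k + 6). ✓

Yes. s_k = k*(-k - 5)/(2*(k + 1)*(k + 2)).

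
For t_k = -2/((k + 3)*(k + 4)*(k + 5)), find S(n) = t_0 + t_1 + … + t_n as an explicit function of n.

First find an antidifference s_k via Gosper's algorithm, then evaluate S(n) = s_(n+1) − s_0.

r(k) = (k + 3)/(k + 6) after simplifying.
So A=k + 3 and B=k + 6, with C=1.
Solve (k + 3)·f(k+1) − (k + 5)·f(k) = 1.
deg f ≤ 2 (via 1,1,0).
Solving with deg f ≤ 2: f(k) = k*(k + 7)/24.
R(k) = B(k−1)·f(k)/C(k) = k*(k + 5)*(k + 7)/24; s_k = R·t_k = k*(-k - 7)/(12*(k + 3)*(k + 4)).
Verify: -2/(k**3 + 12*k**2 + 47*k + 60) matches t_k.
s_(n+1) = (-n**2 - 9*n - 8)/(12*(n**2 + 9*n + 20)) and s_(0) = 0, so S(n) = (-n**2 - 9*n - 8)/(12*(n**2 + 9*n + 20)).

S(n) = (-n**2 - 9*n - 8)/(12*(n**2 + 9*n + 20))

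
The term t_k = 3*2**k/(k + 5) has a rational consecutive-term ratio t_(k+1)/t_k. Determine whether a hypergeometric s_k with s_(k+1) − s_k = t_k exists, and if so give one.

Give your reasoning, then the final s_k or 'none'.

r(k) = 2*(k + 5)/(k + 6) after simplifying.
Take A(k)=2*k + 10, B(k)=k + 6, C(k)=1.
Set up (2*k + 10)·f(k+1) − (k + 5)·f(k) − (1) = 0.
Degrees (1,1,0) ⇒ d ≤ -1.
Negative degree bound (-1): no f exists, t_k not Gosper-summable.

no hypergeometric antidifference exists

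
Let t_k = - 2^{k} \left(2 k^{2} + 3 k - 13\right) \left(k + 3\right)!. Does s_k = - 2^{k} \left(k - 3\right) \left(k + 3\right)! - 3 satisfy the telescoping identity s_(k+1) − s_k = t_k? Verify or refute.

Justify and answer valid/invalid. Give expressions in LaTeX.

s_(k+1) = -2**(k + 1)*(k - 2)*factorial(k + 4) - 3
s_(k+1) − s_k = -2**k*(2*k**2 + 3*k - 13)*factorial(k + 3)
(s_(k+1) − s_k) − t_k = 0

valid (s_(k+1) − s_k reduces to t_k)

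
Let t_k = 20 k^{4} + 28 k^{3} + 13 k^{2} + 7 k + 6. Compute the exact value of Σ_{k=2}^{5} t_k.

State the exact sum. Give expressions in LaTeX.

Step 1: r(k) = (20*k**4 + 108*k**3 + 217*k**2 + 197*k + 74)/(20*k**4 + 28*k**3 + 13*k**2 + 7*k + 6).
Factor: A=1; B=1; C=k**4 + 7*k**3/5 + 13*k**2/20 + 7*k/20 + 3/10.
Key eq: (1)·f(k+1) = (1)·f(k) + (k**4 + 7*k**3/5 + 13*k**2/20 + 7*k/20 + 3/10).
d = 5 from the (0,0,4) case.
Coefficient equations give f(k) = k*(4*k**4 - 3*k**3 - 3*k**2 + 4*k + 4)/20.
Certificate R = B(k−1)f/C = k*(4*k**4 - 3*k**3 - 3*k**2 + 4*k + 4)/(20*k**4 + 28*k**3 + 13*k**2 + 7*k + 6) gives s_k = k*(4*k**4 - 3*k**3 - 3*k**2 + 4*k + 4).
Verify: 20*k**4 + 28*k**3 + 13*k**2 + 7*k + 6 matches t_k.
Sum = s_(6) − s_(2); s_(6) = 26736, s_(2) = 80 ⇒ 26656.

Σ = 26656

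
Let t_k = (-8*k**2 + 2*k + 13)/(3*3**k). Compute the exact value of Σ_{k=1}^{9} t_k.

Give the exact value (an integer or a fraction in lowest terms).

Ratio r(k) = (8*k**2 + 14*k - 7)/(3*(8*k**2 - 2*k - 13)).
Gosper form: A/B · C(k+1)/C(k) with A=1/3, B=1, C=k**2 - k/4 - 13/8.
Need (1/3)·f(k+1) − (1)·f(k) = k**2 - k/4 - 13/8.
deg f ≤ 2 (via 0,0,2).
Solve for f: f(k) = -3*(4*k**2 + 3*k - 3)/8 (degree 2 ≤ 2).
Get s_k = R·t_k = (4*k**2 + 3*k - 3)/3**k with R(k) = B(k−1)f(k)/C(k) = -3*(4*k**2 + 3*k - 3)/(8*k**2 - 2*k - 13).
Δs = (-8*k**2 + 2*k + 13)/(3*3**k), as required.
Σ_(k=1)^(9) t_k = s_(10) − s_(1) = 427/59049 − (4/3) = -78305/59049.

Σ = -78305/59049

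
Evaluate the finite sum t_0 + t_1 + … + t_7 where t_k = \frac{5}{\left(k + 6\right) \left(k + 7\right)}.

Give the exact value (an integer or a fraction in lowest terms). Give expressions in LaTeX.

Σ = 10/21

Compute t_(k+1)/t_k: get (k + 6)/(k + 8).
Gosper form: A/B · C(k+1)/C(k) with A=k + 6, B=k + 8, C=1.
Set up (k + 6)·f(k+1) − (k + 7)·f(k) − (1) = 0.
Bound: deg f ≤ 1.
A polynomial solution: f(k) = k/6.
So s_k = (B(k−1)f/C)·t_k = (k*(k + 7)/6)·t_k = 5*k/(6*(k + 6)).
Verify: 5/(k**2 + 13*k + 42) matches t_k.
Telescoping: Σ = s_(8) − s_(0) = 10/21 − (0) = 10/21.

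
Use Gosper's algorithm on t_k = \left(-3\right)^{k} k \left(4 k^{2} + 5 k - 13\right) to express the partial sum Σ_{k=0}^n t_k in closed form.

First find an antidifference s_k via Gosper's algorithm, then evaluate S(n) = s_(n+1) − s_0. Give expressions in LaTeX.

S(n) = 3 \left(-3\right)^{n} n^{3} + 6 \left(-3\right)^{n} n^{2} - 9 \left(-3\right)^{n} n - 3 \left(-3\right)^{n} + 3

t_(k+1)/t_k = 3*(-4*k**3 - 17*k**2 - 9*k + 4)/(k*(4*k**2 + 5*k - 13)).
Gosper form: A/B · C(k+1)/C(k) with A=-3, B=1, C=k**3 + 5*k**2/4 - 13*k/4.
Key eq: (-3)·f(k+1) = (1)·f(k) + (k**3 + 5*k**2/4 - 13*k/4).
Bound: deg f ≤ 3.
Coefficient equations give f(k) = -(k**3 - k**2 - 4*k + 3)/4.
Get s_k = R·t_k = (-3)**k*(-k**3 + k**2 + 4*k - 3) with R(k) = B(k−1)f(k)/C(k) = -(k**3 - k**2 - 4*k + 3)/(k*(4*k**2 + 5*k - 13)).
s_(k+1) − s_k = (-3)**k*k*(4*k**2 + 5*k - 13) = t_k.
Telescope: S(n) = s_(n+1) − s_(0) = (-3)**(n + 1)*(-n**3 - 2*n**2 + 3*n + 1) − (-3) = 3*(-3)**n*n**3 + 6*(-3)**n*n**2 - 9*(-3)**n*n - 3*(-3)**n + 3.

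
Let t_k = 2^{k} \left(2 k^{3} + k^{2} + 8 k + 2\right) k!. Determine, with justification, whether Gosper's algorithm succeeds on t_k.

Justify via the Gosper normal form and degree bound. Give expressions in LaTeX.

r(k) = 2*(2*k**4 + 9*k**3 + 23*k**2 + 29*k + 13)/(2*k**3 + k**2 + 8*k + 2) after simplifying.
So A=2*k + 2 and B=1, with C=k**3 + k**2/2 + 4*k + 1.
f must satisfy (2*k + 2)·f(k+1) − (1)·f(k) = k**3 + k**2/2 + 4*k + 1.
Degrees (1,0,3) ⇒ d ≤ 2.
Coefficient equations give f(k) = (k**2 - 2*k + 4)/2.
So s_k = (B(k−1)f/C)·t_k = ((k**2 - 2*k + 4)/(2*k**3 + k**2 + 8*k + 2))·t_k = 2**k*(k**2 - 2*k + 4)*factorial(k).
s_(k+1) − s_k = 2**k*(2*k**3 + k**2 + 8*k + 2)*factorial(k) = t_k.

Yes. s_k = 2^{k} \left(k^{2} - 2 k + 4\right) k!.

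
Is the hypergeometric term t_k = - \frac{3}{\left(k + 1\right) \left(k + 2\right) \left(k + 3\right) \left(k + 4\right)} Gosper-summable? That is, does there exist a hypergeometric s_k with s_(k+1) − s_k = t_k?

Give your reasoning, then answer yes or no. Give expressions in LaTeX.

Yes. s_k = \frac{k \left(- k^{2} - 6 k - 11\right)}{6 \left(k + 1\right) \left(k + 2\right) \left(k + 3\right)}.

t_(k+1)/t_k = (k + 1)/(k + 5).
Take A(k)=k + 1, B(k)=k + 5, C(k)=1.
Key eq: (k + 1)·f(k+1) = (k + 4)·f(k) + (1).
deg f ≤ 3 (via 1,1,0).
A polynomial solution: f(k) = k*(k**2 + 6*k + 11)/18.
Get s_k = R·t_k = k*(-k**2 - 6*k - 11)/(6*(k + 1)*(k + 2)*(k + 3)) with R(k) = B(k−1)f(k)/C(k) = k*(k + 4)*(k**2 + 6*k + 11)/18.
s_(k+1) − s_k = -3/(k**4 + 10*k**3 + 35*k**2 + 50*k + 24) = t_k.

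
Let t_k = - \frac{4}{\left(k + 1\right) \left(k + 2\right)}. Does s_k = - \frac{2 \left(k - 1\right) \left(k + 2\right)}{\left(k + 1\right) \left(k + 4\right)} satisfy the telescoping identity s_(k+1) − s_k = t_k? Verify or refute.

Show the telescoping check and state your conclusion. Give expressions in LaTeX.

Invalid: residual \frac{4 \left(- k^{2} + k + 10\right)}{k^{4} + 12 k^{3} + 49 k^{2} + 78 k + 40} ≠ 0.

s_(k+1) = -2*k*(k + 3)/((k + 2)*(k + 5))
s_(k+1) − s_k = 8*(-k**2 - 4*k - 5)/(k**4 + 12*k**3 + 49*k**2 + 78*k + 40)
(s_(k+1) − s_k) − t_k = 4*(-k**2 + k + 10)/(k**4 + 12*k**3 + 49*k**2 + 78*k + 40)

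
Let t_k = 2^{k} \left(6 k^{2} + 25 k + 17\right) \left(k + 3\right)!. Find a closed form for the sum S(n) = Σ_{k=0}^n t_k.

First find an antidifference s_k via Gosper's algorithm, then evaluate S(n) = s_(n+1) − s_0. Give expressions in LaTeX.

Compute t_(k+1)/t_k: get 2*(6*k**3 + 61*k**2 + 196*k + 192)/(6*k**2 + 25*k + 17).
Take A(k)=2*k + 8, B(k)=1, C(k)=k**2 + 25*k/6 + 17/6.
Solve (2*k + 8)·f(k+1) − (1)·f(k) = k**2 + 25*k/6 + 17/6.
Bound: deg f ≤ 1.
Solving with deg f ≤ 1: f(k) = (3*k - 1)/6.
Certificate R = B(k−1)f/C = (3*k - 1)/(6*k**2 + 25*k + 17) gives s_k = 2**k*(3*k - 1)*factorial(k + 3).
Δs = 2**k*(6*k**2 + 25*k + 17)*factorial(k + 3), as required.
s_(n+1) = 2**(n + 1)*(3*n + 2)*factorial(n + 4) and s_(0) = -6, so S(n) = 6*2**n*n*factorial(n + 4) + 4*2**n*factorial(n + 4) + 6.

S(n) = 6 \cdot 2^{n} n \left(n + 4\right)! + 4 \cdot 2^{n} \left(n + 4\right)! + 6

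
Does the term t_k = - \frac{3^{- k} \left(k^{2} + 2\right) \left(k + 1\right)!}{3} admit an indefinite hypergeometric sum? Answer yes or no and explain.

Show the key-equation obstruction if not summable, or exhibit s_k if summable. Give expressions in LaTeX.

Compute t_(k+1)/t_k: get (k + 2)*((k + 1)**2 + 2)/(3*(k**2 + 2)).
Normal form (A,B,C) = (k/3 + 2/3, 1, k**2 + 2).
Key eq: (k/3 + 2/3)·f(k+1) = (1)·f(k) + (k**2 + 2).
d = 1 from the (1,0,2) case.
Solving with deg f ≤ 1: f(k) = 3*k.
R(k) = B(k−1)·f(k)/C(k) = 3*k/(k**2 + 2); s_k = R·t_k = -k*factorial(k + 1)/3**k.
Verify: -(k**2 + 2)*factorial(k + 1)/(3*3**k) matches t_k.

Yes. s_k = - 3^{- k} k \left(k + 1\right)!.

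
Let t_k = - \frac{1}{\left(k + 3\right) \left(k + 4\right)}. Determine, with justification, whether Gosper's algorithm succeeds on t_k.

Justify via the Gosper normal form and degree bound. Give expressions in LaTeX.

Yes. s_k = - \frac{k}{3 k + 9}.

r(k) = (k + 3)/(k + 5) after simplifying.
Gosper form: A/B · C(k+1)/C(k) with A=k + 3, B=k + 5, C=1.
Need (k + 3)·f(k+1) − (k + 4)·f(k) = 1.
From deg A=1, deg B=1, deg C=0: d=1.
A polynomial solution: f(k) = k/3.
Then R = B(k−1)f/C = k*(k + 4)/3, so s_k = R(k)·t_k = -k/(3*k + 9).
Δs = -1/(k**2 + 7*k + 12), as required.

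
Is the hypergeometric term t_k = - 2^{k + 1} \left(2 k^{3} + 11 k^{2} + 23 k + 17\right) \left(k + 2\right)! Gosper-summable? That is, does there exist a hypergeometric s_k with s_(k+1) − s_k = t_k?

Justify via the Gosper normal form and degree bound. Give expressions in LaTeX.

The ratio is 2*(2*k**4 + 23*k**3 + 102*k**2 + 206*k + 159)/(2*k**3 + 11*k**2 + 23*k + 17).
So A=2*k + 6 and B=1, with C=k**3 + 11*k**2/2 + 23*k/2 + 17/2.
Solve (2*k + 6)·f(k+1) − (1)·f(k) = k**3 + 11*k**2/2 + 23*k/2 + 17/2.
deg f ≤ 2 (via 1,0,3).
A polynomial solution: f(k) = (k**2 + k + 1)/2.
Then R = B(k−1)f/C = (k**2 + k + 1)/(2*k**3 + 11*k**2 + 23*k + 17), so s_k = R(k)·t_k = -2**(k + 1)*(k**2 + k + 1)*factorial(k + 2).
s_(k+1) − s_k = -2**(k + 1)*(2*k**3 + 11*k**2 + 23*k + 17)*factorial(k + 2) = t_k.

Yes. s_k = - 2^{k + 1} \left(k^{2} + k + 1\right) \left(k + 2\right)!.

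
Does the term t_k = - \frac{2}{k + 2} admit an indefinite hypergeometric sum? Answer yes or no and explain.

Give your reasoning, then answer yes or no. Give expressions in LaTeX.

The ratio is (k + 2)/(k + 3).
Gosper form: A/B · C(k+1)/C(k) with A=k + 2, B=k + 3, C=1.
Key eq: (k + 2)·f(k+1) = (k + 2)·f(k) + (1).
Degrees (1,1,0) ⇒ d ≤ 0.
Generic f = c0 gives residual -1; -1 = 0 cannot hold, so t_k is not Gosper-summable.

No — key equation has no polynomial f.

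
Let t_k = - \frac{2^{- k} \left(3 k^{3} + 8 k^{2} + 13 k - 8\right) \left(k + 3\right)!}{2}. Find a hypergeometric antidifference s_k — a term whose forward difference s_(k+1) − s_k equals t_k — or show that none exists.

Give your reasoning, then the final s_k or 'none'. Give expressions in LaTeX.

s_k = 2^{- k} \left(- 3 k^{2} + 4 k + 2\right) \left(k + 3\right)!

Step 1: r(k) = (3*k**4 + 29*k**3 + 106*k**2 + 168*k + 64)/(2*(3*k**3 + 8*k**2 + 13*k - 8)).
Normal form (A,B,C) = (k/2 + 2, 1, k**3 + 8*k**2/3 + 13*k/3 - 8/3).
Set up (k/2 + 2)·f(k+1) − (1)·f(k) − (k**3 + 8*k**2/3 + 13*k/3 - 8/3) = 0.
From deg A=1, deg B=0, deg C=3: d=2.
Coefficient equations give f(k) = 2*(3*k**2 - 4*k - 2)/3.
Get s_k = R·t_k = (-3*k**2 + 4*k + 2)*factorial(k + 3)/2**k with R(k) = B(k−1)f(k)/C(k) = 2*(3*k**2 - 4*k - 2)/(3*k**3 + 8*k**2 + 13*k - 8).
Check: Δs_k = -(3*k**3 + 8*k**2 + 13*k - 8)*factorial(k + 3)/(2*2**k). ✓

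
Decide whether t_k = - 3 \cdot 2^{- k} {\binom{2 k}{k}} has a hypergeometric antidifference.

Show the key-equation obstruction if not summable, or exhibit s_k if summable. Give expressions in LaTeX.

No — key equation has no polynomial f.

Compute t_(k+1)/t_k: get (2*k + 1)/(k + 1).
So A=2*k + 1 and B=k + 1, with C=1.
Set up (2*k + 1)·f(k+1) − (k)·f(k) − (1) = 0.
From deg A=1, deg B=1, deg C=0: d=-1.
deg f ≤ -1 is impossible — no certificate.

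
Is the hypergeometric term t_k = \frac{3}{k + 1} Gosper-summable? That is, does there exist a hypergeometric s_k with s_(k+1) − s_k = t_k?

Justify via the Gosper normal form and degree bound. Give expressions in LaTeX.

r(k) = (k + 1)/(k + 2) after simplifying.
Gosper form: A/B · C(k+1)/C(k) with A=k + 1, B=k + 2, C=1.
Set up (k + 1)·f(k+1) − (k + 1)·f(k) − (1) = 0.
deg f ≤ 0 (via 1,1,0).
f = c0 ⇒ A·f(k+1) − B(k−1)·f(k) − C = -1. The system {-1 = 0} is inconsistent; no antidifference.

No — key equation has no polynomial f.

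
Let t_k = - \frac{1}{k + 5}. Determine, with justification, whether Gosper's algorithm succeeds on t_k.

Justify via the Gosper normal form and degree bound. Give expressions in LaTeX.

r(k) = (k + 5)/(k + 6) after simplifying.
Normal form (A,B,C) = (k + 5, k + 6, 1).
f must satisfy (k + 5)·f(k+1) − (k + 5)·f(k) = 1.
deg f ≤ 0 (via 1,1,0).
Write f(k) = c0. Then LHS − RHS = -1, requiring -1 = 0: contradictory. No certificate.

No — key equation has no polynomial f.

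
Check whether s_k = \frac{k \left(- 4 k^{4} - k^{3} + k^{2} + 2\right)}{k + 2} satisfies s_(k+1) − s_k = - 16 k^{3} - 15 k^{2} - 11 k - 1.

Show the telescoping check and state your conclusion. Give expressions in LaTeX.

s_(k+1) = -(k + 1)*(4*(k + 1)**4 + (k + 1)**3 - (k + 1)**2 - 2)/(k + 3)
s_(k+1) − s_k = (-16*k**5 - 83*k**4 - 132*k**3 - 107*k**2 - 46*k - 4)/(k**2 + 5*k + 6)
(s_(k+1) − s_k) − t_k = (12*k**4 + 50*k**3 + 39*k**2 + 25*k + 2)/(k**2 + 5*k + 6)

Invalid: residual \frac{12 k^{4} + 50 k^{3} + 39 k^{2} + 25 k + 2}{k^{2} + 5 k + 6} ≠ 0.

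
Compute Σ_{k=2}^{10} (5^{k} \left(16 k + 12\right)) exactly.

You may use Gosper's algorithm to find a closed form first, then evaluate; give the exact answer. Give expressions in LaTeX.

Compute t_(k+1)/t_k: get 5*(4*k + 7)/(4*k + 3).
A = 5, B = 1, C = k + 3/4.
f must satisfy (5)·f(k+1) − (1)·f(k) = k + 3/4.
Bound: deg f ≤ 1.
A polynomial solution: f(k) = (2*k - 1)/8.
Get s_k = R·t_k = 5**k*(4*k - 2) with R(k) = B(k−1)f(k)/C(k) = (2*k - 1)/(2*(4*k + 3)).
Δs = 5**k*(16*k + 12), as required.
Sum = s_(11) − s_(2); s_(11) = 2050781250, s_(2) = 150 ⇒ 2050781100.

Σ = 2050781100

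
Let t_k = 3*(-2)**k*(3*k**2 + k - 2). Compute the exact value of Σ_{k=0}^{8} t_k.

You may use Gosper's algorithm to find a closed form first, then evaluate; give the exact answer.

Σ = 109566

The ratio is 2*(-k - 3*(k + 1)**2 + 1)/(3*k**2 + k - 2).
A = -2, B = 1, C = k**2 + k/3 - 2/3.
f must satisfy (-2)·f(k+1) − (1)·f(k) = k**2 + k/3 - 2/3.
deg f ≤ 2 (via 0,0,2).
Coefficient equations give f(k) = -(3*k**2 - 3*k - 2)/9.
Get s_k = R·t_k = (-2)**k*(-3*k**2 + 3*k + 2) with R(k) = B(k−1)f(k)/C(k) = -(3*k**2 - 3*k - 2)/(3*(k + 1)*(3*k - 2)).
Δs = 3*(-2)**k*(3*k**2 + k - 2), as required.
Evaluate s at k=9 and k=0: 109568 and 2; difference 109566.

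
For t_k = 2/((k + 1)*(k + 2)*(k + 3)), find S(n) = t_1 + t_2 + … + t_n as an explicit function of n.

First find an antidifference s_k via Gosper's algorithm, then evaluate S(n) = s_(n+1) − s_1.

S(n) = n*(n + 5)/(6*(n**2 + 5*n + 6))

Ratio r(k) = (k + 1)/(k + 4).
Take A(k)=k + 1, B(k)=k + 4, C(k)=1.
Set up (k + 1)·f(k+1) − (k + 3)·f(k) − (1) = 0.
From deg A=1, deg B=1, deg C=0: d=2.
A polynomial solution: f(k) = k*(k + 3)/4.
Certificate R = B(k−1)f/C = k*(k + 3)**2/4 gives s_k = k*(k + 3)/(2*(k + 1)*(k + 2)).
Verify: 2/(k**3 + 6*k**2 + 11*k + 6) matches t_k.
Σ_(k=1)^n t_k = s_(n+1) − s_(1) = ((n**2 + 5*n + 4)/(2*(n**2 + 5*n + 6))) − (1/3), i.e. n*(n + 5)/(6*(n**2 + 5*n + 6)).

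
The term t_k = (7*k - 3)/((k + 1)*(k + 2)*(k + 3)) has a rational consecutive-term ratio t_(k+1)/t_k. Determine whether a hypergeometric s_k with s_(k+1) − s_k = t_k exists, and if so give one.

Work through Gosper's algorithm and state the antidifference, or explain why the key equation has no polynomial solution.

s_k = k*(k - 4)/((k + 1)*(k + 2))

t_(k+1)/t_k = (k + 1)*(7*k + 4)/((k + 4)*(7*k - 3)).
Gosper form: A/B · C(k+1)/C(k) with A=k + 1, B=k + 4, C=k - 3/7.
Key eq: (k + 1)·f(k+1) = (k + 3)·f(k) + (k - 3/7).
Bound: deg f ≤ 2.
Coefficient equations give f(k) = k*(k - 4)/7.
R(k) = B(k−1)·f(k)/C(k) = k*(k - 4)*(k + 3)/(7*k - 3); s_k = R·t_k = k*(k - 4)/((k + 1)*(k + 2)).
Verify: (7*k - 3)/(k**3 + 6*k**2 + 11*k + 6) matches t_k.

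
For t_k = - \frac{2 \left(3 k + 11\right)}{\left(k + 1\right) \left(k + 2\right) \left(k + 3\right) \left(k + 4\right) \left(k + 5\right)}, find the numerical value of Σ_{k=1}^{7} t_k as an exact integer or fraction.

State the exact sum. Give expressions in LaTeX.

Step 1: r(k) = (k + 1)*(3*k + 14)/((k + 6)*(3*k + 11)).
So A=k + 1 and B=k + 6, with C=k + 11/3.
Key eq: (k + 1)·f(k+1) = (k + 5)·f(k) + (k + 11/3).
Degrees (1,1,1) ⇒ d ≤ 4.
Solve for f: f(k) = k*(k + 3)*(k**2 + 7*k + 14)/24 (degree 4 ≤ 4).
R(k) = B(k−1)·f(k)/C(k) = k*(k + 3)*(k + 5)*(k**2 + 7*k + 14)/(8*(3*k + 11)); s_k = R·t_k = k*(-k**2 - 7*k - 14)/(4*(k**3 + 7*k**2 + 14*k + 8)).
Δs = 2*(-3*k - 11)/(k**5 + 15*k**4 + 85*k**3 + 225*k**2 + 274*k + 120), as required.
Telescoping: Σ = s_(8) − s_(1) = -67/270 − (-11/60) = -7/108.

Σ = -7/108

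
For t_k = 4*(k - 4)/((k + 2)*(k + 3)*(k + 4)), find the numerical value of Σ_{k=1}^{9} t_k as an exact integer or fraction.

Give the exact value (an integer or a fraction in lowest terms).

Σ = -3/13

Compute t_(k+1)/t_k: get (k - 3)*(k + 2)/((k - 4)*(k + 5)).
Factor: A=k + 2; B=k + 5; C=k - 4.
Key eq: (k + 2)·f(k+1) = (k + 4)·f(k) + (k - 4).
From deg A=1, deg B=1, deg C=1: d=2.
Match coefficients ⇒ f(k) = -k*(k + 11)/6.
Certificate R = B(k−1)f/C = -k*(k + 4)*(k + 11)/(6*(k - 4)) gives s_k = 2*k*(-k - 11)/(3*(k + 2)*(k + 3)).
Δs = 4*(k - 4)/(k**3 + 9*k**2 + 26*k + 24), as required.
Telescoping: Σ = s_(10) − s_(1) = -35/39 − (-2/3) = -3/13.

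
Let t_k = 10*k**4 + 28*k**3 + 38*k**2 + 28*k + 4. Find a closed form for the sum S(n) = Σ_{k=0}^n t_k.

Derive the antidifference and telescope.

Compute t_(k+1)/t_k: get (5*k**4 + 34*k**3 + 91*k**2 + 114*k + 54)/(5*k**4 + 14*k**3 + 19*k**2 + 14*k + 2).
Gosper form: A/B · C(k+1)/C(k) with A=1, B=1, C=k**4 + 14*k**3/5 + 19*k**2/5 + 14*k/5 + 2/5.
Set up (1)·f(k+1) − (1)·f(k) − (k**4 + 14*k**3/5 + 19*k**2/5 + 14*k/5 + 2/5) = 0.
d = 5 from the (0,0,4) case.
Solve for f: f(k) = k*(k**4 + k**3 + k**2 + k - 2)/5 (degree 5 ≤ 5).
Certificate R = B(k−1)f/C = k*(k**4 + k**3 + k**2 + k - 2)/(5*k**4 + 14*k**3 + 19*k**2 + 14*k + 2) gives s_k = 2*k*(k**4 + k**3 + k**2 + k - 2).
s_(k+1) − s_k = 10*k**4 + 28*k**3 + 38*k**2 + 28*k + 4 = t_k.
s_(n+1) = 2*n**5 + 12*n**4 + 30*n**3 + 40*n**2 + 24*n + 4 and s_(0) = 0, so S(n) = 2*n**5 + 12*n**4 + 30*n**3 + 40*n**2 + 24*n + 4.

S(n) = 2*n**5 + 12*n**4 + 30*n**3 + 40*n**2 + 24*n + 4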